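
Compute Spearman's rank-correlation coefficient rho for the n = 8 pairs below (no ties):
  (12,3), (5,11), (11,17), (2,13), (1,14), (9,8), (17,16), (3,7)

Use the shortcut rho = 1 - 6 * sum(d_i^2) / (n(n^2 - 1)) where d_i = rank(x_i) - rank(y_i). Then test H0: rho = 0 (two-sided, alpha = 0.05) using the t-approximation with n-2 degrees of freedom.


Step 1: Rank x and y separately (midranks; no ties here).
rank(x): 12->7, 5->4, 11->6, 2->2, 1->1, 9->5, 17->8, 3->3
rank(y): 3->1, 11->4, 17->8, 13->5, 14->6, 8->3, 16->7, 7->2
Step 2: d_i = R_x(i) - R_y(i); compute d_i^2.
  (7-1)^2=36, (4-4)^2=0, (6-8)^2=4, (2-5)^2=9, (1-6)^2=25, (5-3)^2=4, (8-7)^2=1, (3-2)^2=1
sum(d^2) = 80.
Step 3: rho = 1 - 6*80 / (8*(8^2 - 1)) = 1 - 480/504 = 0.047619.
Step 4: Under H0, t = rho * sqrt((n-2)/(1-rho^2)) = 0.1168 ~ t(6).
Step 5: Two-sided p-value from the t-distribution with 6 df = 0.910849.
Step 6: alpha = 0.05. fail to reject H0.

rho = 0.0476, p = 0.910849, fail to reject H0 at alpha = 0.05.


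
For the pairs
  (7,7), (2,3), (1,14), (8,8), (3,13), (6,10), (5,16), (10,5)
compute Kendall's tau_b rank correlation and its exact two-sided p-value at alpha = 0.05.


Step 1: Enumerate the 28 unordered pairs (i,j) with i<j and classify each by sign(x_j-x_i) * sign(y_j-y_i).
  (1,2):dx=-5,dy=-4->C; (1,3):dx=-6,dy=+7->D; (1,4):dx=+1,dy=+1->C; (1,5):dx=-4,dy=+6->D
  (1,6):dx=-1,dy=+3->D; (1,7):dx=-2,dy=+9->D; (1,8):dx=+3,dy=-2->D; (2,3):dx=-1,dy=+11->D
  (2,4):dx=+6,dy=+5->C; (2,5):dx=+1,dy=+10->C; (2,6):dx=+4,dy=+7->C; (2,7):dx=+3,dy=+13->C
  (2,8):dx=+8,dy=+2->C; (3,4):dx=+7,dy=-6->D; (3,5):dx=+2,dy=-1->D; (3,6):dx=+5,dy=-4->D
  (3,7):dx=+4,dy=+2->C; (3,8):dx=+9,dy=-9->D; (4,5):dx=-5,dy=+5->D; (4,6):dx=-2,dy=+2->D
  (4,7):dx=-3,dy=+8->D; (4,8):dx=+2,dy=-3->D; (5,6):dx=+3,dy=-3->D; (5,7):dx=+2,dy=+3->C
  (5,8):dx=+7,dy=-8->D; (6,7):dx=-1,dy=+6->D; (6,8):dx=+4,dy=-5->D; (7,8):dx=+5,dy=-11->D
Step 2: C = 9, D = 19, total pairs = 28.
Step 3: tau = (C - D)/(n(n-1)/2) = (9 - 19)/28 = -0.357143.
Step 4: Exact two-sided p-value (enumerate n! = 40320 permutations of y under H0): p = 0.275099.
Step 5: alpha = 0.05. fail to reject H0.

tau_b = -0.3571 (C=9, D=19), p = 0.275099, fail to reject H0.


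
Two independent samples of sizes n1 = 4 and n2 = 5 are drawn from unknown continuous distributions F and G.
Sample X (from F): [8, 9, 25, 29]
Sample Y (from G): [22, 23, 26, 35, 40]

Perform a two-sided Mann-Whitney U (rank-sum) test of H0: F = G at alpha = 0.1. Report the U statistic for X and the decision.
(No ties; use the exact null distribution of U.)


Step 1: Combine and sort all 9 observations; assign midranks.
sorted (value, group): (8,X), (9,X), (22,Y), (23,Y), (25,X), (26,Y), (29,X), (35,Y), (40,Y)
ranks: 8->1, 9->2, 22->3, 23->4, 25->5, 26->6, 29->7, 35->8, 40->9
Step 2: Rank sum for X: R1 = 1 + 2 + 5 + 7 = 15.
Step 3: U_X = R1 - n1(n1+1)/2 = 15 - 4*5/2 = 15 - 10 = 5.
       U_Y = n1*n2 - U_X = 20 - 5 = 15.
Step 4: No ties, so the exact null distribution of U (based on enumerating the C(9,4) = 126 equally likely rank assignments) gives the two-sided p-value.
Step 5: p-value = 0.285714; compare to alpha = 0.1. fail to reject H0.

U_X = 5, p = 0.285714, fail to reject H0 at alpha = 0.1.


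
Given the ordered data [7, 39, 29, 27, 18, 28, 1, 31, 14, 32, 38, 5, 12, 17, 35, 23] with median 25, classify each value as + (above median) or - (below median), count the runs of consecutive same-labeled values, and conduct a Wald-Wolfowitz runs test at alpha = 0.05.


Step 1: Compute median = 25; label A = above, B = below.
Labels in order: BAAABABABAABBBAB  (n_A = 8, n_B = 8)
Step 2: Count runs R = 11.
Step 3: Under H0 (random ordering), E[R] = 2*n_A*n_B/(n_A+n_B) + 1 = 2*8*8/16 + 1 = 9.0000.
        Var[R] = 2*n_A*n_B*(2*n_A*n_B - n_A - n_B) / ((n_A+n_B)^2 * (n_A+n_B-1)) = 14336/3840 = 3.7333.
        SD[R] = 1.9322.
Step 4: Continuity-corrected z = (R - 0.5 - E[R]) / SD[R] = (11 - 0.5 - 9.0000) / 1.9322 = 0.7763.
Step 5: Two-sided p-value via normal approximation = 2*(1 - Phi(|z|)) = 0.437558.
Step 6: alpha = 0.05. fail to reject H0.

R = 11, z = 0.7763, p = 0.437558, fail to reject H0.


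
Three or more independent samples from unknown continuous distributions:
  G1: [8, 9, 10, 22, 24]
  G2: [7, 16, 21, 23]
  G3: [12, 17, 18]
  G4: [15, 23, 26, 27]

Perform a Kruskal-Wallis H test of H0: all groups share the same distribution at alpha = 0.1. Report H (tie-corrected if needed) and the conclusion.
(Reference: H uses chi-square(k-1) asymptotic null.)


Step 1: Combine all N = 16 observations and assign midranks.
sorted (value, group, rank): (7,G2,1), (8,G1,2), (9,G1,3), (10,G1,4), (12,G3,5), (15,G4,6), (16,G2,7), (17,G3,8), (18,G3,9), (21,G2,10), (22,G1,11), (23,G2,12.5), (23,G4,12.5), (24,G1,14), (26,G4,15), (27,G4,16)
Step 2: Sum ranks within each group.
R_1 = 34 (n_1 = 5)
R_2 = 30.5 (n_2 = 4)
R_3 = 22 (n_3 = 3)
R_4 = 49.5 (n_4 = 4)
Step 3: H = 12/(N(N+1)) * sum(R_i^2/n_i) - 3(N+1)
     = 12/(16*17) * (34^2/5 + 30.5^2/4 + 22^2/3 + 49.5^2/4) - 3*17
     = 0.044118 * 1237.66 - 51
     = 3.602574.
Step 4: Ties present; correction factor C = 1 - 6/(16^3 - 16) = 0.998529. Corrected H = 3.602574 / 0.998529 = 3.607879.
Step 5: Under H0, H ~ chi^2(3); p-value = 0.307038.
Step 6: alpha = 0.1. fail to reject H0.

H = 3.6079, df = 3, p = 0.307038, fail to reject H0.


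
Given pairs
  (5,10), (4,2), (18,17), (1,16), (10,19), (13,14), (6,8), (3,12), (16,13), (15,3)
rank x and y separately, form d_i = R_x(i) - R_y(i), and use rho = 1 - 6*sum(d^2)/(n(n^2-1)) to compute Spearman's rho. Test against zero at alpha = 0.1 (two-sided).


Step 1: Rank x and y separately (midranks; no ties here).
rank(x): 5->4, 4->3, 18->10, 1->1, 10->6, 13->7, 6->5, 3->2, 16->9, 15->8
rank(y): 10->4, 2->1, 17->9, 16->8, 19->10, 14->7, 8->3, 12->5, 13->6, 3->2
Step 2: d_i = R_x(i) - R_y(i); compute d_i^2.
  (4-4)^2=0, (3-1)^2=4, (10-9)^2=1, (1-8)^2=49, (6-10)^2=16, (7-7)^2=0, (5-3)^2=4, (2-5)^2=9, (9-6)^2=9, (8-2)^2=36
sum(d^2) = 128.
Step 3: rho = 1 - 6*128 / (10*(10^2 - 1)) = 1 - 768/990 = 0.224242.
Step 4: Under H0, t = rho * sqrt((n-2)/(1-rho^2)) = 0.6508 ~ t(8).
Step 5: Two-sided p-value from the t-distribution with 8 df = 0.533401.
Step 6: alpha = 0.1. fail to reject H0.

rho = 0.2242, p = 0.533401, fail to reject H0 at alpha = 0.1.


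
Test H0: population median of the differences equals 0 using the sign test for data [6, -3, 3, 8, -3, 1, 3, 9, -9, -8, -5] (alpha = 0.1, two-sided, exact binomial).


Step 1: Discard zero differences. Original n = 11; n_eff = number of nonzero differences = 11.
Nonzero differences (with sign): +6, -3, +3, +8, -3, +1, +3, +9, -9, -8, -5
Step 2: Count signs: positive = 6, negative = 5.
Step 3: Under H0: P(positive) = 0.5, so the number of positives S ~ Bin(11, 0.5).
Step 4: Two-sided exact p-value = sum of Bin(11,0.5) probabilities at or below the observed probability = 1.000000.
Step 5: alpha = 0.1. fail to reject H0.

n_eff = 11, pos = 6, neg = 5, p = 1.000000, fail to reject H0.


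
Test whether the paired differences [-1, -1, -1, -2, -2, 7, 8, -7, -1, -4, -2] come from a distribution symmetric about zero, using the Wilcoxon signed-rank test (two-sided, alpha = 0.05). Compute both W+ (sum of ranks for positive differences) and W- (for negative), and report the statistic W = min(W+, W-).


Step 1: Drop any zero differences (none here) and take |d_i|.
|d| = [1, 1, 1, 2, 2, 7, 8, 7, 1, 4, 2]
Step 2: Midrank |d_i| (ties get averaged ranks).
ranks: |1|->2.5, |1|->2.5, |1|->2.5, |2|->6, |2|->6, |7|->9.5, |8|->11, |7|->9.5, |1|->2.5, |4|->8, |2|->6
Step 3: Attach original signs; sum ranks with positive sign and with negative sign.
W+ = 9.5 + 11 = 20.5
W- = 2.5 + 2.5 + 2.5 + 6 + 6 + 9.5 + 2.5 + 8 + 6 = 45.5
(Check: W+ + W- = 66 should equal n(n+1)/2 = 66.)
Step 4: Test statistic W = min(W+, W-) = 20.5.
Step 5: Ties in |d|, so use the tie-corrected normal approximation.
        E[W] = n(n+1)/4 = 11*12/4 = 33.
        Tie groups: |d|=1 (t=4), |d|=2 (t=3), |d|=7 (t=2); sum(t^3 - t) = 90.
        Var[W] = n(n+1)(2n+1)/24 - sum(t^3-t)/48 = 3036/24 - 90/48 = 124.625.
        z = (W - E[W]) / sqrt(Var[W]) = (20.5 - 33) / 11.1636 = -1.1197.
        Two-sided p = 2*Phi(z) = 0.262835.
Step 6: alpha = 0.05. fail to reject H0.

W+ = 20.5, W- = 45.5, W = min = 20.5, p = 0.262835, fail to reject H0.


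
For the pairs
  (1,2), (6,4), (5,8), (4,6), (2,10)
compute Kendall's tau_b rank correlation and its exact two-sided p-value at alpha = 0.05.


Step 1: Enumerate the 10 unordered pairs (i,j) with i<j and classify each by sign(x_j-x_i) * sign(y_j-y_i).
  (1,2):dx=+5,dy=+2->C; (1,3):dx=+4,dy=+6->C; (1,4):dx=+3,dy=+4->C; (1,5):dx=+1,dy=+8->C
  (2,3):dx=-1,dy=+4->D; (2,4):dx=-2,dy=+2->D; (2,5):dx=-4,dy=+6->D; (3,4):dx=-1,dy=-2->C
  (3,5):dx=-3,dy=+2->D; (4,5):dx=-2,dy=+4->D
Step 2: C = 5, D = 5, total pairs = 10.
Step 3: tau = (C - D)/(n(n-1)/2) = (5 - 5)/10 = 0.000000.
Step 4: Exact two-sided p-value (enumerate n! = 120 permutations of y under H0): p = 1.000000.
Step 5: alpha = 0.05. fail to reject H0.

tau_b = 0.0000 (C=5, D=5), p = 1.000000, fail to reject H0.


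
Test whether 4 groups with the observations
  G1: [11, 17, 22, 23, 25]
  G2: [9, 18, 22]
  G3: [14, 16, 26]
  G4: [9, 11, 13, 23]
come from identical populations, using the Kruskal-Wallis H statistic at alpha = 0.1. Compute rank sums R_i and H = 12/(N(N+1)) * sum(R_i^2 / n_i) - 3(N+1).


Step 1: Combine all N = 15 observations and assign midranks.
sorted (value, group, rank): (9,G2,1.5), (9,G4,1.5), (11,G1,3.5), (11,G4,3.5), (13,G4,5), (14,G3,6), (16,G3,7), (17,G1,8), (18,G2,9), (22,G1,10.5), (22,G2,10.5), (23,G1,12.5), (23,G4,12.5), (25,G1,14), (26,G3,15)
Step 2: Sum ranks within each group.
R_1 = 48.5 (n_1 = 5)
R_2 = 21 (n_2 = 3)
R_3 = 28 (n_3 = 3)
R_4 = 22.5 (n_4 = 4)
Step 3: H = 12/(N(N+1)) * sum(R_i^2/n_i) - 3(N+1)
     = 12/(15*16) * (48.5^2/5 + 21^2/3 + 28^2/3 + 22.5^2/4) - 3*16
     = 0.050000 * 1005.35 - 48
     = 2.267292.
Step 4: Ties present; correction factor C = 1 - 24/(15^3 - 15) = 0.992857. Corrected H = 2.267292 / 0.992857 = 2.283603.
Step 5: Under H0, H ~ chi^2(3); p-value = 0.515669.
Step 6: alpha = 0.1. fail to reject H0.

H = 2.2836, df = 3, p = 0.515669, fail to reject H0.


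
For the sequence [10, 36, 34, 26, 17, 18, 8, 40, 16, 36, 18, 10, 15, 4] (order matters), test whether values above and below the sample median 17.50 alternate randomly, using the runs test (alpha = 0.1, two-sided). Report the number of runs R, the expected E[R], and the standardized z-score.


Step 1: Compute median = 17.50; label A = above, B = below.
Labels in order: BAAABABABAABBB  (n_A = 7, n_B = 7)
Step 2: Count runs R = 9.
Step 3: Under H0 (random ordering), E[R] = 2*n_A*n_B/(n_A+n_B) + 1 = 2*7*7/14 + 1 = 8.0000.
        Var[R] = 2*n_A*n_B*(2*n_A*n_B - n_A - n_B) / ((n_A+n_B)^2 * (n_A+n_B-1)) = 8232/2548 = 3.2308.
        SD[R] = 1.7974.
Step 4: Continuity-corrected z = (R - 0.5 - E[R]) / SD[R] = (9 - 0.5 - 8.0000) / 1.7974 = 0.2782.
Step 5: Two-sided p-value via normal approximation = 2*(1 - Phi(|z|)) = 0.780879.
Step 6: alpha = 0.1. fail to reject H0.

R = 9, z = 0.2782, p = 0.780879, fail to reject H0.


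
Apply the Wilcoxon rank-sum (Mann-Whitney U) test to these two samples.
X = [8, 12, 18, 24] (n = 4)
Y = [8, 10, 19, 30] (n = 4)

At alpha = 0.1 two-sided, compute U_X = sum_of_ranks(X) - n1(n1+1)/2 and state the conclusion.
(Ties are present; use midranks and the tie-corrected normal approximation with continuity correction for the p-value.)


Step 1: Combine and sort all 8 observations; assign midranks.
sorted (value, group): (8,X), (8,Y), (10,Y), (12,X), (18,X), (19,Y), (24,X), (30,Y)
ranks: 8->1.5, 8->1.5, 10->3, 12->4, 18->5, 19->6, 24->7, 30->8
Step 2: Rank sum for X: R1 = 1.5 + 4 + 5 + 7 = 17.5.
Step 3: U_X = R1 - n1(n1+1)/2 = 17.5 - 4*5/2 = 17.5 - 10 = 7.5.
       U_Y = n1*n2 - U_X = 16 - 7.5 = 8.5.
Step 4: Ties are present, so use the tie-corrected normal approximation (with continuity correction) for the p-value.
Step 5: p-value = 1.000000; compare to alpha = 0.1. fail to reject H0.

U_X = 7.5, p = 1.000000, fail to reject H0 at alpha = 0.1.


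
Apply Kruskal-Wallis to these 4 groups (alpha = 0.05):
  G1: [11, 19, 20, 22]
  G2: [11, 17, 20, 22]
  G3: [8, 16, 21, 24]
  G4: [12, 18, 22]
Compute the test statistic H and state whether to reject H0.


Step 1: Combine all N = 15 observations and assign midranks.
sorted (value, group, rank): (8,G3,1), (11,G1,2.5), (11,G2,2.5), (12,G4,4), (16,G3,5), (17,G2,6), (18,G4,7), (19,G1,8), (20,G1,9.5), (20,G2,9.5), (21,G3,11), (22,G1,13), (22,G2,13), (22,G4,13), (24,G3,15)
Step 2: Sum ranks within each group.
R_1 = 33 (n_1 = 4)
R_2 = 31 (n_2 = 4)
R_3 = 32 (n_3 = 4)
R_4 = 24 (n_4 = 3)
Step 3: H = 12/(N(N+1)) * sum(R_i^2/n_i) - 3(N+1)
     = 12/(15*16) * (33^2/4 + 31^2/4 + 32^2/4 + 24^2/3) - 3*16
     = 0.050000 * 960.5 - 48
     = 0.025000.
Step 4: Ties present; correction factor C = 1 - 36/(15^3 - 15) = 0.989286. Corrected H = 0.025000 / 0.989286 = 0.025271.
Step 5: Under H0, H ~ chi^2(3); p-value = 0.998940.
Step 6: alpha = 0.05. fail to reject H0.

H = 0.0253, df = 3, p = 0.998940, fail to reject H0.


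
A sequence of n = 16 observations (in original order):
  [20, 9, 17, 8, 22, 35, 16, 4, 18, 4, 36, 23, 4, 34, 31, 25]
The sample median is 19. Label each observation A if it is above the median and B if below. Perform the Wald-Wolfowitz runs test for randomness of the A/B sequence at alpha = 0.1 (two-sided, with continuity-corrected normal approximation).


Step 1: Compute median = 19; label A = above, B = below.
Labels in order: ABBBAABBBBAABAAA  (n_A = 8, n_B = 8)
Step 2: Count runs R = 7.
Step 3: Under H0 (random ordering), E[R] = 2*n_A*n_B/(n_A+n_B) + 1 = 2*8*8/16 + 1 = 9.0000.
        Var[R] = 2*n_A*n_B*(2*n_A*n_B - n_A - n_B) / ((n_A+n_B)^2 * (n_A+n_B-1)) = 14336/3840 = 3.7333.
        SD[R] = 1.9322.
Step 4: Continuity-corrected z = (R + 0.5 - E[R]) / SD[R] = (7 + 0.5 - 9.0000) / 1.9322 = -0.7763.
Step 5: Two-sided p-value via normal approximation = 2*(1 - Phi(|z|)) = 0.437558.
Step 6: alpha = 0.1. fail to reject H0.

R = 7, z = -0.7763, p = 0.437558, fail to reject H0.


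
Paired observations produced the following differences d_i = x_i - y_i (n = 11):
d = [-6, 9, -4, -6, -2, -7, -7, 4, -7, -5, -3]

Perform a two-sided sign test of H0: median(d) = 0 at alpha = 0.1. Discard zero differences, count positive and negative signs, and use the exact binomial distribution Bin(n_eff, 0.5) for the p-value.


Step 1: Discard zero differences. Original n = 11; n_eff = number of nonzero differences = 11.
Nonzero differences (with sign): -6, +9, -4, -6, -2, -7, -7, +4, -7, -5, -3
Step 2: Count signs: positive = 2, negative = 9.
Step 3: Under H0: P(positive) = 0.5, so the number of positives S ~ Bin(11, 0.5).
Step 4: Two-sided exact p-value = sum of Bin(11,0.5) probabilities at or below the observed probability = 0.065430.
Step 5: alpha = 0.1. reject H0.

n_eff = 11, pos = 2, neg = 9, p = 0.065430, reject H0.


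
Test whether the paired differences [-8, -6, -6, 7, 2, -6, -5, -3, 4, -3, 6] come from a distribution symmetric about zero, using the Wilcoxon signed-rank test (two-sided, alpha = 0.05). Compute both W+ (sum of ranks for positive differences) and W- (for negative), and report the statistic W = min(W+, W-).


Step 1: Drop any zero differences (none here) and take |d_i|.
|d| = [8, 6, 6, 7, 2, 6, 5, 3, 4, 3, 6]
Step 2: Midrank |d_i| (ties get averaged ranks).
ranks: |8|->11, |6|->7.5, |6|->7.5, |7|->10, |2|->1, |6|->7.5, |5|->5, |3|->2.5, |4|->4, |3|->2.5, |6|->7.5
Step 3: Attach original signs; sum ranks with positive sign and with negative sign.
W+ = 10 + 1 + 4 + 7.5 = 22.5
W- = 11 + 7.5 + 7.5 + 7.5 + 5 + 2.5 + 2.5 = 43.5
(Check: W+ + W- = 66 should equal n(n+1)/2 = 66.)
Step 4: Test statistic W = min(W+, W-) = 22.5.
Step 5: Ties in |d|, so use the tie-corrected normal approximation.
        E[W] = n(n+1)/4 = 11*12/4 = 33.
        Tie groups: |d|=3 (t=2), |d|=6 (t=4); sum(t^3 - t) = 66.
        Var[W] = n(n+1)(2n+1)/24 - sum(t^3-t)/48 = 3036/24 - 66/48 = 125.125.
        z = (W - E[W]) / sqrt(Var[W]) = (22.5 - 33) / 11.1859 = -0.9387.
        Two-sided p = 2*Phi(z) = 0.347895.
Step 6: alpha = 0.05. fail to reject H0.

W+ = 22.5, W- = 43.5, W = min = 22.5, p = 0.347895, fail to reject H0.


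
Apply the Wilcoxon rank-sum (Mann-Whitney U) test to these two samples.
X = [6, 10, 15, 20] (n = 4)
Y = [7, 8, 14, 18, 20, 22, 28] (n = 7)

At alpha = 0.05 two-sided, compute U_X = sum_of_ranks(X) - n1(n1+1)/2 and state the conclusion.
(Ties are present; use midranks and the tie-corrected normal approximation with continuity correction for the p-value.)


Step 1: Combine and sort all 11 observations; assign midranks.
sorted (value, group): (6,X), (7,Y), (8,Y), (10,X), (14,Y), (15,X), (18,Y), (20,X), (20,Y), (22,Y), (28,Y)
ranks: 6->1, 7->2, 8->3, 10->4, 14->5, 15->6, 18->7, 20->8.5, 20->8.5, 22->10, 28->11
Step 2: Rank sum for X: R1 = 1 + 4 + 6 + 8.5 = 19.5.
Step 3: U_X = R1 - n1(n1+1)/2 = 19.5 - 4*5/2 = 19.5 - 10 = 9.5.
       U_Y = n1*n2 - U_X = 28 - 9.5 = 18.5.
Step 4: Ties are present, so use the tie-corrected normal approximation (with continuity correction) for the p-value.
Step 5: p-value = 0.448659; compare to alpha = 0.05. fail to reject H0.

U_X = 9.5, p = 0.448659, fail to reject H0 at alpha = 0.05.


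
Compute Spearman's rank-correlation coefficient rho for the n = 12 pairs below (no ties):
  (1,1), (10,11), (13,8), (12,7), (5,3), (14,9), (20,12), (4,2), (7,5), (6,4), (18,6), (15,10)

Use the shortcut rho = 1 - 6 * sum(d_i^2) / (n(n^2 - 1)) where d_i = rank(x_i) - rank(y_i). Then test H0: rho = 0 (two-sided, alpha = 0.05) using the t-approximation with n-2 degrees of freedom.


Step 1: Rank x and y separately (midranks; no ties here).
rank(x): 1->1, 10->6, 13->8, 12->7, 5->3, 14->9, 20->12, 4->2, 7->5, 6->4, 18->11, 15->10
rank(y): 1->1, 11->11, 8->8, 7->7, 3->3, 9->9, 12->12, 2->2, 5->5, 4->4, 6->6, 10->10
Step 2: d_i = R_x(i) - R_y(i); compute d_i^2.
  (1-1)^2=0, (6-11)^2=25, (8-8)^2=0, (7-7)^2=0, (3-3)^2=0, (9-9)^2=0, (12-12)^2=0, (2-2)^2=0, (5-5)^2=0, (4-4)^2=0, (11-6)^2=25, (10-10)^2=0
sum(d^2) = 50.
Step 3: rho = 1 - 6*50 / (12*(12^2 - 1)) = 1 - 300/1716 = 0.825175.
Step 4: Under H0, t = rho * sqrt((n-2)/(1-rho^2)) = 4.6195 ~ t(10).
Step 5: Two-sided p-value from the t-distribution with 10 df = 0.000951.
Step 6: alpha = 0.05. reject H0.

rho = 0.8252, p = 0.000951, reject H0 at alpha = 0.05.


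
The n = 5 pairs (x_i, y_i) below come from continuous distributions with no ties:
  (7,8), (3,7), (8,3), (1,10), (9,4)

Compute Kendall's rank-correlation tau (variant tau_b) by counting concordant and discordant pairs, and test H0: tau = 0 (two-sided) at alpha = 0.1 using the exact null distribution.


Step 1: Enumerate the 10 unordered pairs (i,j) with i<j and classify each by sign(x_j-x_i) * sign(y_j-y_i).
  (1,2):dx=-4,dy=-1->C; (1,3):dx=+1,dy=-5->D; (1,4):dx=-6,dy=+2->D; (1,5):dx=+2,dy=-4->D
  (2,3):dx=+5,dy=-4->D; (2,4):dx=-2,dy=+3->D; (2,5):dx=+6,dy=-3->D; (3,4):dx=-7,dy=+7->D
  (3,5):dx=+1,dy=+1->C; (4,5):dx=+8,dy=-6->D
Step 2: C = 2, D = 8, total pairs = 10.
Step 3: tau = (C - D)/(n(n-1)/2) = (2 - 8)/10 = -0.600000.
Step 4: Exact two-sided p-value (enumerate n! = 120 permutations of y under H0): p = 0.233333.
Step 5: alpha = 0.1. fail to reject H0.

tau_b = -0.6000 (C=2, D=8), p = 0.233333, fail to reject H0.


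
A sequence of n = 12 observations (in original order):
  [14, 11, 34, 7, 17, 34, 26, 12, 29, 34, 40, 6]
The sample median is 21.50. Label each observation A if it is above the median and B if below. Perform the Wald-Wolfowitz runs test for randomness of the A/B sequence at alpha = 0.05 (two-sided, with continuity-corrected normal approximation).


Step 1: Compute median = 21.50; label A = above, B = below.
Labels in order: BBABBAABAAAB  (n_A = 6, n_B = 6)
Step 2: Count runs R = 7.
Step 3: Under H0 (random ordering), E[R] = 2*n_A*n_B/(n_A+n_B) + 1 = 2*6*6/12 + 1 = 7.0000.
        Var[R] = 2*n_A*n_B*(2*n_A*n_B - n_A - n_B) / ((n_A+n_B)^2 * (n_A+n_B-1)) = 4320/1584 = 2.7273.
        SD[R] = 1.6514.
Step 4: R = E[R], so z = 0 with no continuity correction.
Step 5: Two-sided p-value via normal approximation = 2*(1 - Phi(|z|)) = 1.000000.
Step 6: alpha = 0.05. fail to reject H0.

R = 7, z = 0.0000, p = 1.000000, fail to reject H0.


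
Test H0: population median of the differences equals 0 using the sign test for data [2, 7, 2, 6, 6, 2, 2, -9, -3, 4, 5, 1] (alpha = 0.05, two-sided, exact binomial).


Step 1: Discard zero differences. Original n = 12; n_eff = number of nonzero differences = 12.
Nonzero differences (with sign): +2, +7, +2, +6, +6, +2, +2, -9, -3, +4, +5, +1
Step 2: Count signs: positive = 10, negative = 2.
Step 3: Under H0: P(positive) = 0.5, so the number of positives S ~ Bin(12, 0.5).
Step 4: Two-sided exact p-value = sum of Bin(12,0.5) probabilities at or below the observed probability = 0.038574.
Step 5: alpha = 0.05. reject H0.

n_eff = 12, pos = 10, neg = 2, p = 0.038574, reject H0.


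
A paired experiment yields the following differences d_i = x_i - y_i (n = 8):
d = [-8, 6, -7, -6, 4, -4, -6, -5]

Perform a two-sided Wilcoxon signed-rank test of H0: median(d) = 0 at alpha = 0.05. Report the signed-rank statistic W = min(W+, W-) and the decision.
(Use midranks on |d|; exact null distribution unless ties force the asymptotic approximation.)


Step 1: Drop any zero differences (none here) and take |d_i|.
|d| = [8, 6, 7, 6, 4, 4, 6, 5]
Step 2: Midrank |d_i| (ties get averaged ranks).
ranks: |8|->8, |6|->5, |7|->7, |6|->5, |4|->1.5, |4|->1.5, |6|->5, |5|->3
Step 3: Attach original signs; sum ranks with positive sign and with negative sign.
W+ = 5 + 1.5 = 6.5
W- = 8 + 7 + 5 + 1.5 + 5 + 3 = 29.5
(Check: W+ + W- = 36 should equal n(n+1)/2 = 36.)
Step 4: Test statistic W = min(W+, W-) = 6.5.
Step 5: Ties in |d|, so use the tie-corrected normal approximation.
        E[W] = n(n+1)/4 = 8*9/4 = 18.
        Tie groups: |d|=4 (t=2), |d|=6 (t=3); sum(t^3 - t) = 30.
        Var[W] = n(n+1)(2n+1)/24 - sum(t^3-t)/48 = 1224/24 - 30/48 = 50.375.
        z = (W - E[W]) / sqrt(Var[W]) = (6.5 - 18) / 7.0975 = -1.6203.
        Two-sided p = 2*Phi(z) = 0.105172.
Step 6: alpha = 0.05. fail to reject H0.

W+ = 6.5, W- = 29.5, W = min = 6.5, p = 0.105172, fail to reject H0.


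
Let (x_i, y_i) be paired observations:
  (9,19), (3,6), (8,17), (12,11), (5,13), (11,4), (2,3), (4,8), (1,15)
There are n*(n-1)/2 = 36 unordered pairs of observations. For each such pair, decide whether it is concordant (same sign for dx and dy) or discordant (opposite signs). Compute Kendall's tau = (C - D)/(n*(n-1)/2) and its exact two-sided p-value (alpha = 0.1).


Step 1: Enumerate the 36 unordered pairs (i,j) with i<j and classify each by sign(x_j-x_i) * sign(y_j-y_i).
  (1,2):dx=-6,dy=-13->C; (1,3):dx=-1,dy=-2->C; (1,4):dx=+3,dy=-8->D; (1,5):dx=-4,dy=-6->C
  (1,6):dx=+2,dy=-15->D; (1,7):dx=-7,dy=-16->C; (1,8):dx=-5,dy=-11->C; (1,9):dx=-8,dy=-4->C
  (2,3):dx=+5,dy=+11->C; (2,4):dx=+9,dy=+5->C; (2,5):dx=+2,dy=+7->C; (2,6):dx=+8,dy=-2->D
  (2,7):dx=-1,dy=-3->C; (2,8):dx=+1,dy=+2->C; (2,9):dx=-2,dy=+9->D; (3,4):dx=+4,dy=-6->D
  (3,5):dx=-3,dy=-4->C; (3,6):dx=+3,dy=-13->D; (3,7):dx=-6,dy=-14->C; (3,8):dx=-4,dy=-9->C
  (3,9):dx=-7,dy=-2->C; (4,5):dx=-7,dy=+2->D; (4,6):dx=-1,dy=-7->C; (4,7):dx=-10,dy=-8->C
  (4,8):dx=-8,dy=-3->C; (4,9):dx=-11,dy=+4->D; (5,6):dx=+6,dy=-9->D; (5,7):dx=-3,dy=-10->C
  (5,8):dx=-1,dy=-5->C; (5,9):dx=-4,dy=+2->D; (6,7):dx=-9,dy=-1->C; (6,8):dx=-7,dy=+4->D
  (6,9):dx=-10,dy=+11->D; (7,8):dx=+2,dy=+5->C; (7,9):dx=-1,dy=+12->D; (8,9):dx=-3,dy=+7->D
Step 2: C = 22, D = 14, total pairs = 36.
Step 3: tau = (C - D)/(n(n-1)/2) = (22 - 14)/36 = 0.222222.
Step 4: Exact two-sided p-value (enumerate n! = 362880 permutations of y under H0): p = 0.476709.
Step 5: alpha = 0.1. fail to reject H0.

tau_b = 0.2222 (C=22, D=14), p = 0.476709, fail to reject H0.


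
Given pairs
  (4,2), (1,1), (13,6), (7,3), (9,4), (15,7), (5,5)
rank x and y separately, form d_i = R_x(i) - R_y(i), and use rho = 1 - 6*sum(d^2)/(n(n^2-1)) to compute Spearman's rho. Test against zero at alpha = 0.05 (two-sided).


Step 1: Rank x and y separately (midranks; no ties here).
rank(x): 4->2, 1->1, 13->6, 7->4, 9->5, 15->7, 5->3
rank(y): 2->2, 1->1, 6->6, 3->3, 4->4, 7->7, 5->5
Step 2: d_i = R_x(i) - R_y(i); compute d_i^2.
  (2-2)^2=0, (1-1)^2=0, (6-6)^2=0, (4-3)^2=1, (5-4)^2=1, (7-7)^2=0, (3-5)^2=4
sum(d^2) = 6.
Step 3: rho = 1 - 6*6 / (7*(7^2 - 1)) = 1 - 36/336 = 0.892857.
Step 4: Under H0, t = rho * sqrt((n-2)/(1-rho^2)) = 4.4333 ~ t(5).
Step 5: Two-sided p-value from the t-distribution with 5 df = 0.006807.
Step 6: alpha = 0.05. reject H0.

rho = 0.8929, p = 0.006807, reject H0 at alpha = 0.05.


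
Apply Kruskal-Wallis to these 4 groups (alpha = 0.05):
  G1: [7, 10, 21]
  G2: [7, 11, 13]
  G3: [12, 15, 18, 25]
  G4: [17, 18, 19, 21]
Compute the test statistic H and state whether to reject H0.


Step 1: Combine all N = 14 observations and assign midranks.
sorted (value, group, rank): (7,G1,1.5), (7,G2,1.5), (10,G1,3), (11,G2,4), (12,G3,5), (13,G2,6), (15,G3,7), (17,G4,8), (18,G3,9.5), (18,G4,9.5), (19,G4,11), (21,G1,12.5), (21,G4,12.5), (25,G3,14)
Step 2: Sum ranks within each group.
R_1 = 17 (n_1 = 3)
R_2 = 11.5 (n_2 = 3)
R_3 = 35.5 (n_3 = 4)
R_4 = 41 (n_4 = 4)
Step 3: H = 12/(N(N+1)) * sum(R_i^2/n_i) - 3(N+1)
     = 12/(14*15) * (17^2/3 + 11.5^2/3 + 35.5^2/4 + 41^2/4) - 3*15
     = 0.057143 * 875.729 - 45
     = 5.041667.
Step 4: Ties present; correction factor C = 1 - 18/(14^3 - 14) = 0.993407. Corrected H = 5.041667 / 0.993407 = 5.075129.
Step 5: Under H0, H ~ chi^2(3); p-value = 0.166378.
Step 6: alpha = 0.05. fail to reject H0.

H = 5.0751, df = 3, p = 0.166378, fail to reject H0.


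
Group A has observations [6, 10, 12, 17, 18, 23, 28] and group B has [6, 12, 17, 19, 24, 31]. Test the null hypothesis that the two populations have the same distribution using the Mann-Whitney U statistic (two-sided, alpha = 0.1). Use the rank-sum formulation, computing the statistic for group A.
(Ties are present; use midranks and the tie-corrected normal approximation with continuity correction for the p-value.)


Step 1: Combine and sort all 13 observations; assign midranks.
sorted (value, group): (6,X), (6,Y), (10,X), (12,X), (12,Y), (17,X), (17,Y), (18,X), (19,Y), (23,X), (24,Y), (28,X), (31,Y)
ranks: 6->1.5, 6->1.5, 10->3, 12->4.5, 12->4.5, 17->6.5, 17->6.5, 18->8, 19->9, 23->10, 24->11, 28->12, 31->13
Step 2: Rank sum for X: R1 = 1.5 + 3 + 4.5 + 6.5 + 8 + 10 + 12 = 45.5.
Step 3: U_X = R1 - n1(n1+1)/2 = 45.5 - 7*8/2 = 45.5 - 28 = 17.5.
       U_Y = n1*n2 - U_X = 42 - 17.5 = 24.5.
Step 4: Ties are present, so use the tie-corrected normal approximation (with continuity correction) for the p-value.
Step 5: p-value = 0.666942; compare to alpha = 0.1. fail to reject H0.

U_X = 17.5, p = 0.666942, fail to reject H0 at alpha = 0.1.


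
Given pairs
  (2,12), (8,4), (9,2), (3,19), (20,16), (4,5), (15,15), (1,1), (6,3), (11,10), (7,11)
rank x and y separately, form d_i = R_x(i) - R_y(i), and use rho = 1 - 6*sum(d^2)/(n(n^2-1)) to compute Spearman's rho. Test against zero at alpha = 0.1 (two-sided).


Step 1: Rank x and y separately (midranks; no ties here).
rank(x): 2->2, 8->7, 9->8, 3->3, 20->11, 4->4, 15->10, 1->1, 6->5, 11->9, 7->6
rank(y): 12->8, 4->4, 2->2, 19->11, 16->10, 5->5, 15->9, 1->1, 3->3, 10->6, 11->7
Step 2: d_i = R_x(i) - R_y(i); compute d_i^2.
  (2-8)^2=36, (7-4)^2=9, (8-2)^2=36, (3-11)^2=64, (11-10)^2=1, (4-5)^2=1, (10-9)^2=1, (1-1)^2=0, (5-3)^2=4, (9-6)^2=9, (6-7)^2=1
sum(d^2) = 162.
Step 3: rho = 1 - 6*162 / (11*(11^2 - 1)) = 1 - 972/1320 = 0.263636.
Step 4: Under H0, t = rho * sqrt((n-2)/(1-rho^2)) = 0.8199 ~ t(9).
Step 5: Two-sided p-value from the t-distribution with 9 df = 0.433441.
Step 6: alpha = 0.1. fail to reject H0.

rho = 0.2636, p = 0.433441, fail to reject H0 at alpha = 0.1.


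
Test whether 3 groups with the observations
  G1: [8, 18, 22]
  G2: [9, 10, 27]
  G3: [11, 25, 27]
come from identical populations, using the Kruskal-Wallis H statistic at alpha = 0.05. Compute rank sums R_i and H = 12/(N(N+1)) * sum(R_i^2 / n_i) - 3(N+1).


Step 1: Combine all N = 9 observations and assign midranks.
sorted (value, group, rank): (8,G1,1), (9,G2,2), (10,G2,3), (11,G3,4), (18,G1,5), (22,G1,6), (25,G3,7), (27,G2,8.5), (27,G3,8.5)
Step 2: Sum ranks within each group.
R_1 = 12 (n_1 = 3)
R_2 = 13.5 (n_2 = 3)
R_3 = 19.5 (n_3 = 3)
Step 3: H = 12/(N(N+1)) * sum(R_i^2/n_i) - 3(N+1)
     = 12/(9*10) * (12^2/3 + 13.5^2/3 + 19.5^2/3) - 3*10
     = 0.133333 * 235.5 - 30
     = 1.400000.
Step 4: Ties present; correction factor C = 1 - 6/(9^3 - 9) = 0.991667. Corrected H = 1.400000 / 0.991667 = 1.411765.
Step 5: Under H0, H ~ chi^2(2); p-value = 0.493673.
Step 6: alpha = 0.05. fail to reject H0.

H = 1.4118, df = 2, p = 0.493673, fail to reject H0.


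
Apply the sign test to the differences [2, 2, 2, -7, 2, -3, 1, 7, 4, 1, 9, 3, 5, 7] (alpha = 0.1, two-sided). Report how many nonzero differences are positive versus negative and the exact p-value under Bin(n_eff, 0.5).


Step 1: Discard zero differences. Original n = 14; n_eff = number of nonzero differences = 14.
Nonzero differences (with sign): +2, +2, +2, -7, +2, -3, +1, +7, +4, +1, +9, +3, +5, +7
Step 2: Count signs: positive = 12, negative = 2.
Step 3: Under H0: P(positive) = 0.5, so the number of positives S ~ Bin(14, 0.5).
Step 4: Two-sided exact p-value = sum of Bin(14,0.5) probabilities at or below the observed probability = 0.012939.
Step 5: alpha = 0.1. reject H0.

n_eff = 14, pos = 12, neg = 2, p = 0.012939, reject H0.


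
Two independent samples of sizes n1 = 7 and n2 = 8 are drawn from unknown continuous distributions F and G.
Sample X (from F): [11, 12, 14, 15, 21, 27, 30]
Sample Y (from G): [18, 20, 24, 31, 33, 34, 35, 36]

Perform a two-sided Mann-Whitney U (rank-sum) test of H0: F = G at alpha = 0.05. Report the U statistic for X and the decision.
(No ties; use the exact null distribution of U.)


Step 1: Combine and sort all 15 observations; assign midranks.
sorted (value, group): (11,X), (12,X), (14,X), (15,X), (18,Y), (20,Y), (21,X), (24,Y), (27,X), (30,X), (31,Y), (33,Y), (34,Y), (35,Y), (36,Y)
ranks: 11->1, 12->2, 14->3, 15->4, 18->5, 20->6, 21->7, 24->8, 27->9, 30->10, 31->11, 33->12, 34->13, 35->14, 36->15
Step 2: Rank sum for X: R1 = 1 + 2 + 3 + 4 + 7 + 9 + 10 = 36.
Step 3: U_X = R1 - n1(n1+1)/2 = 36 - 7*8/2 = 36 - 28 = 8.
       U_Y = n1*n2 - U_X = 56 - 8 = 48.
Step 4: No ties, so the exact null distribution of U (based on enumerating the C(15,7) = 6435 equally likely rank assignments) gives the two-sided p-value.
Step 5: p-value = 0.020513; compare to alpha = 0.05. reject H0.

U_X = 8, p = 0.020513, reject H0 at alpha = 0.05.


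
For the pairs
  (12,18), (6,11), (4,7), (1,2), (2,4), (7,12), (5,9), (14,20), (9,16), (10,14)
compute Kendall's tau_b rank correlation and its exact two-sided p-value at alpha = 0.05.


Step 1: Enumerate the 45 unordered pairs (i,j) with i<j and classify each by sign(x_j-x_i) * sign(y_j-y_i).
  (1,2):dx=-6,dy=-7->C; (1,3):dx=-8,dy=-11->C; (1,4):dx=-11,dy=-16->C; (1,5):dx=-10,dy=-14->C
  (1,6):dx=-5,dy=-6->C; (1,7):dx=-7,dy=-9->C; (1,8):dx=+2,dy=+2->C; (1,9):dx=-3,dy=-2->C
  (1,10):dx=-2,dy=-4->C; (2,3):dx=-2,dy=-4->C; (2,4):dx=-5,dy=-9->C; (2,5):dx=-4,dy=-7->C
  (2,6):dx=+1,dy=+1->C; (2,7):dx=-1,dy=-2->C; (2,8):dx=+8,dy=+9->C; (2,9):dx=+3,dy=+5->C
  (2,10):dx=+4,dy=+3->C; (3,4):dx=-3,dy=-5->C; (3,5):dx=-2,dy=-3->C; (3,6):dx=+3,dy=+5->C
  (3,7):dx=+1,dy=+2->C; (3,8):dx=+10,dy=+13->C; (3,9):dx=+5,dy=+9->C; (3,10):dx=+6,dy=+7->C
  (4,5):dx=+1,dy=+2->C; (4,6):dx=+6,dy=+10->C; (4,7):dx=+4,dy=+7->C; (4,8):dx=+13,dy=+18->C
  (4,9):dx=+8,dy=+14->C; (4,10):dx=+9,dy=+12->C; (5,6):dx=+5,dy=+8->C; (5,7):dx=+3,dy=+5->C
  (5,8):dx=+12,dy=+16->C; (5,9):dx=+7,dy=+12->C; (5,10):dx=+8,dy=+10->C; (6,7):dx=-2,dy=-3->C
  (6,8):dx=+7,dy=+8->C; (6,9):dx=+2,dy=+4->C; (6,10):dx=+3,dy=+2->C; (7,8):dx=+9,dy=+11->C
  (7,9):dx=+4,dy=+7->C; (7,10):dx=+5,dy=+5->C; (8,9):dx=-5,dy=-4->C; (8,10):dx=-4,dy=-6->C
  (9,10):dx=+1,dy=-2->D
Step 2: C = 44, D = 1, total pairs = 45.
Step 3: tau = (C - D)/(n(n-1)/2) = (44 - 1)/45 = 0.955556.
Step 4: Exact two-sided p-value (enumerate n! = 3628800 permutations of y under H0): p = 0.000006.
Step 5: alpha = 0.05. reject H0.

tau_b = 0.9556 (C=44, D=1), p = 0.000006, reject H0.


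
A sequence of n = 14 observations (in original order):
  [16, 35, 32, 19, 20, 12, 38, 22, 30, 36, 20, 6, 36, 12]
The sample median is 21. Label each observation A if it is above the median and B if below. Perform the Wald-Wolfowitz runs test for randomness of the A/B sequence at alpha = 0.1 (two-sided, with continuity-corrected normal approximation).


Step 1: Compute median = 21; label A = above, B = below.
Labels in order: BAABBBAAAABBAB  (n_A = 7, n_B = 7)
Step 2: Count runs R = 7.
Step 3: Under H0 (random ordering), E[R] = 2*n_A*n_B/(n_A+n_B) + 1 = 2*7*7/14 + 1 = 8.0000.
        Var[R] = 2*n_A*n_B*(2*n_A*n_B - n_A - n_B) / ((n_A+n_B)^2 * (n_A+n_B-1)) = 8232/2548 = 3.2308.
        SD[R] = 1.7974.
Step 4: Continuity-corrected z = (R + 0.5 - E[R]) / SD[R] = (7 + 0.5 - 8.0000) / 1.7974 = -0.2782.
Step 5: Two-sided p-value via normal approximation = 2*(1 - Phi(|z|)) = 0.780879.
Step 6: alpha = 0.1. fail to reject H0.

R = 7, z = -0.2782, p = 0.780879, fail to reject H0.


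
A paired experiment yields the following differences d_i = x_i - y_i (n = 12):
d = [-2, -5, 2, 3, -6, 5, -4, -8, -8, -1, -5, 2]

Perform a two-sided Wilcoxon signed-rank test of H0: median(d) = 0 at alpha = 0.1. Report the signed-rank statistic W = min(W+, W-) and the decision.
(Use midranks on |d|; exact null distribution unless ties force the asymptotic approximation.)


Step 1: Drop any zero differences (none here) and take |d_i|.
|d| = [2, 5, 2, 3, 6, 5, 4, 8, 8, 1, 5, 2]
Step 2: Midrank |d_i| (ties get averaged ranks).
ranks: |2|->3, |5|->8, |2|->3, |3|->5, |6|->10, |5|->8, |4|->6, |8|->11.5, |8|->11.5, |1|->1, |5|->8, |2|->3
Step 3: Attach original signs; sum ranks with positive sign and with negative sign.
W+ = 3 + 5 + 8 + 3 = 19
W- = 3 + 8 + 10 + 6 + 11.5 + 11.5 + 1 + 8 = 59
(Check: W+ + W- = 78 should equal n(n+1)/2 = 78.)
Step 4: Test statistic W = min(W+, W-) = 19.
Step 5: Ties in |d|, so use the tie-corrected normal approximation.
        E[W] = n(n+1)/4 = 12*13/4 = 39.
        Tie groups: |d|=2 (t=3), |d|=5 (t=3), |d|=8 (t=2); sum(t^3 - t) = 54.
        Var[W] = n(n+1)(2n+1)/24 - sum(t^3-t)/48 = 3900/24 - 54/48 = 161.375.
        z = (W - E[W]) / sqrt(Var[W]) = (19 - 39) / 12.7033 = -1.5744.
        Two-sided p = 2*Phi(z) = 0.115398.
Step 6: alpha = 0.1. fail to reject H0.

W+ = 19, W- = 59, W = min = 19, p = 0.115398, fail to reject H0.


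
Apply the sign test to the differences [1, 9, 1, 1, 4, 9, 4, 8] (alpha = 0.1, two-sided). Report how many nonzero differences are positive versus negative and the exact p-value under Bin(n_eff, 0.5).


Step 1: Discard zero differences. Original n = 8; n_eff = number of nonzero differences = 8.
Nonzero differences (with sign): +1, +9, +1, +1, +4, +9, +4, +8
Step 2: Count signs: positive = 8, negative = 0.
Step 3: Under H0: P(positive) = 0.5, so the number of positives S ~ Bin(8, 0.5).
Step 4: Two-sided exact p-value = sum of Bin(8,0.5) probabilities at or below the observed probability = 0.007812.
Step 5: alpha = 0.1. reject H0.

n_eff = 8, pos = 8, neg = 0, p = 0.007812, reject H0.


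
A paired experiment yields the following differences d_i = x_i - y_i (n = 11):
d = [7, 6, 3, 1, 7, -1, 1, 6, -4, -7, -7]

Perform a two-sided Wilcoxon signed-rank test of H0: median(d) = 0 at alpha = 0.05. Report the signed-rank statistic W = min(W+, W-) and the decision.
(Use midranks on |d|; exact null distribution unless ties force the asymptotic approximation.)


Step 1: Drop any zero differences (none here) and take |d_i|.
|d| = [7, 6, 3, 1, 7, 1, 1, 6, 4, 7, 7]
Step 2: Midrank |d_i| (ties get averaged ranks).
ranks: |7|->9.5, |6|->6.5, |3|->4, |1|->2, |7|->9.5, |1|->2, |1|->2, |6|->6.5, |4|->5, |7|->9.5, |7|->9.5
Step 3: Attach original signs; sum ranks with positive sign and with negative sign.
W+ = 9.5 + 6.5 + 4 + 2 + 9.5 + 2 + 6.5 = 40
W- = 2 + 5 + 9.5 + 9.5 = 26
(Check: W+ + W- = 66 should equal n(n+1)/2 = 66.)
Step 4: Test statistic W = min(W+, W-) = 26.
Step 5: Ties in |d|, so use the tie-corrected normal approximation.
        E[W] = n(n+1)/4 = 11*12/4 = 33.
        Tie groups: |d|=1 (t=3), |d|=6 (t=2), |d|=7 (t=4); sum(t^3 - t) = 90.
        Var[W] = n(n+1)(2n+1)/24 - sum(t^3-t)/48 = 3036/24 - 90/48 = 124.625.
        z = (W - E[W]) / sqrt(Var[W]) = (26 - 33) / 11.1636 = -0.6270.
        Two-sided p = 2*Phi(z) = 0.530633.
Step 6: alpha = 0.05. fail to reject H0.

W+ = 40, W- = 26, W = min = 26, p = 0.530633, fail to reject H0.


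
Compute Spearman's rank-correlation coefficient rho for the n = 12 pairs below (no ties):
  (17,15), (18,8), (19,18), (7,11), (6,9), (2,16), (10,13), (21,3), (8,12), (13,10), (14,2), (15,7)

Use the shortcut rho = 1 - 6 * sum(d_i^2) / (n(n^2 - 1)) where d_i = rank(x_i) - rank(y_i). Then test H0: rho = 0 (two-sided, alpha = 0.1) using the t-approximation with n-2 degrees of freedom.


Step 1: Rank x and y separately (midranks; no ties here).
rank(x): 17->9, 18->10, 19->11, 7->3, 6->2, 2->1, 10->5, 21->12, 8->4, 13->6, 14->7, 15->8
rank(y): 15->10, 8->4, 18->12, 11->7, 9->5, 16->11, 13->9, 3->2, 12->8, 10->6, 2->1, 7->3
Step 2: d_i = R_x(i) - R_y(i); compute d_i^2.
  (9-10)^2=1, (10-4)^2=36, (11-12)^2=1, (3-7)^2=16, (2-5)^2=9, (1-11)^2=100, (5-9)^2=16, (12-2)^2=100, (4-8)^2=16, (6-6)^2=0, (7-1)^2=36, (8-3)^2=25
sum(d^2) = 356.
Step 3: rho = 1 - 6*356 / (12*(12^2 - 1)) = 1 - 2136/1716 = -0.244755.
Step 4: Under H0, t = rho * sqrt((n-2)/(1-rho^2)) = -0.7983 ~ t(10).
Step 5: Two-sided p-value from the t-distribution with 10 df = 0.443262.
Step 6: alpha = 0.1. fail to reject H0.

rho = -0.2448, p = 0.443262, fail to reject H0 at alpha = 0.1.


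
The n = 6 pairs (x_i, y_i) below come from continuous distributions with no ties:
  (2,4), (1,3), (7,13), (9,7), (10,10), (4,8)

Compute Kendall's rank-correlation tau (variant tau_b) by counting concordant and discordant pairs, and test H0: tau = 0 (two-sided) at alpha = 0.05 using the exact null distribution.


Step 1: Enumerate the 15 unordered pairs (i,j) with i<j and classify each by sign(x_j-x_i) * sign(y_j-y_i).
  (1,2):dx=-1,dy=-1->C; (1,3):dx=+5,dy=+9->C; (1,4):dx=+7,dy=+3->C; (1,5):dx=+8,dy=+6->C
  (1,6):dx=+2,dy=+4->C; (2,3):dx=+6,dy=+10->C; (2,4):dx=+8,dy=+4->C; (2,5):dx=+9,dy=+7->C
  (2,6):dx=+3,dy=+5->C; (3,4):dx=+2,dy=-6->D; (3,5):dx=+3,dy=-3->D; (3,6):dx=-3,dy=-5->C
  (4,5):dx=+1,dy=+3->C; (4,6):dx=-5,dy=+1->D; (5,6):dx=-6,dy=-2->C
Step 2: C = 12, D = 3, total pairs = 15.
Step 3: tau = (C - D)/(n(n-1)/2) = (12 - 3)/15 = 0.600000.
Step 4: Exact two-sided p-value (enumerate n! = 720 permutations of y under H0): p = 0.136111.
Step 5: alpha = 0.05. fail to reject H0.

tau_b = 0.6000 (C=12, D=3), p = 0.136111, fail to reject H0.


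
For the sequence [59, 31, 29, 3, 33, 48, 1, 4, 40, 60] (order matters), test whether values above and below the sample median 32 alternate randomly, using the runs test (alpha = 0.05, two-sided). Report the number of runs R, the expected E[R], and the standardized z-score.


Step 1: Compute median = 32; label A = above, B = below.
Labels in order: ABBBAABBAA  (n_A = 5, n_B = 5)
Step 2: Count runs R = 5.
Step 3: Under H0 (random ordering), E[R] = 2*n_A*n_B/(n_A+n_B) + 1 = 2*5*5/10 + 1 = 6.0000.
        Var[R] = 2*n_A*n_B*(2*n_A*n_B - n_A - n_B) / ((n_A+n_B)^2 * (n_A+n_B-1)) = 2000/900 = 2.2222.
        SD[R] = 1.4907.
Step 4: Continuity-corrected z = (R + 0.5 - E[R]) / SD[R] = (5 + 0.5 - 6.0000) / 1.4907 = -0.3354.
Step 5: Two-sided p-value via normal approximation = 2*(1 - Phi(|z|)) = 0.737316.
Step 6: alpha = 0.05. fail to reject H0.

R = 5, z = -0.3354, p = 0.737316, fail to reject H0.


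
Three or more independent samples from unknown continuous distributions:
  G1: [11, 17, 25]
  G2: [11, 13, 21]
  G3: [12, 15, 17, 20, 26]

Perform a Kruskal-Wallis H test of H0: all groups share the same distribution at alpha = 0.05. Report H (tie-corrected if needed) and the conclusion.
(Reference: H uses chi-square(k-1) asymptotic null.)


Step 1: Combine all N = 11 observations and assign midranks.
sorted (value, group, rank): (11,G1,1.5), (11,G2,1.5), (12,G3,3), (13,G2,4), (15,G3,5), (17,G1,6.5), (17,G3,6.5), (20,G3,8), (21,G2,9), (25,G1,10), (26,G3,11)
Step 2: Sum ranks within each group.
R_1 = 18 (n_1 = 3)
R_2 = 14.5 (n_2 = 3)
R_3 = 33.5 (n_3 = 5)
Step 3: H = 12/(N(N+1)) * sum(R_i^2/n_i) - 3(N+1)
     = 12/(11*12) * (18^2/3 + 14.5^2/3 + 33.5^2/5) - 3*12
     = 0.090909 * 402.533 - 36
     = 0.593939.
Step 4: Ties present; correction factor C = 1 - 12/(11^3 - 11) = 0.990909. Corrected H = 0.593939 / 0.990909 = 0.599388.
Step 5: Under H0, H ~ chi^2(2); p-value = 0.741045.
Step 6: alpha = 0.05. fail to reject H0.

H = 0.5994, df = 2, p = 0.741045, fail to reject H0.
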